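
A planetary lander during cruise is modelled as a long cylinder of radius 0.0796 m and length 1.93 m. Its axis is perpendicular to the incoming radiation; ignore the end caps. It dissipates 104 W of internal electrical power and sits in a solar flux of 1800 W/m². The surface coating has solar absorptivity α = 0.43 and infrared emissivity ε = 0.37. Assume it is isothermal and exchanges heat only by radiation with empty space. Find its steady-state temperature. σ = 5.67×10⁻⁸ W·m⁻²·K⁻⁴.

At steady state, absorbed solar power + internal power = radiated power.
Absorbed: α·S·A_cross = 0.43·1800·0.3073 = 237.8 W (cross-section 2rL).
Total input = 237.8 + 104 = 341.8 W.
Radiated: εσ·A_surf·T⁴ with A_surf = 2πrL = 0.9653 m².
T⁴ = 341.8/(0.37·5.67×10⁻⁸·0.9653) = 1.688×10¹⁰ K⁴.

T ≈ 360 K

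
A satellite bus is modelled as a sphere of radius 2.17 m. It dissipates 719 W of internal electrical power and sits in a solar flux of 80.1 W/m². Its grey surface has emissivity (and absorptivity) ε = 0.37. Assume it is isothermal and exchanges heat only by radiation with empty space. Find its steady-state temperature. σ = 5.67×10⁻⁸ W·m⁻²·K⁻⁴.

At steady state, absorbed solar power + internal power = radiated power.
Absorbed: α·S·A_cross = 0.37·80.1·14.79 = 438.4 W (cross-section πr²).
Total input = 438.4 + 719 = 1157 W.
Radiated: εσ·A_surf·T⁴ with A_surf = 4πr² = 59.17 m².
T⁴ = 1157/(0.37·5.67×10⁻⁸·59.17) = 9.324×10⁸ K⁴.

T ≈ 175 K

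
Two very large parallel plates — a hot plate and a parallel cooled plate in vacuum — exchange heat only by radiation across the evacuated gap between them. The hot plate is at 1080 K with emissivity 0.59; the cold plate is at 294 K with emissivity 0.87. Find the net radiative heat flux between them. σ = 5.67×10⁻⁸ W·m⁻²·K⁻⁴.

q ≈ 41600 W/m²

For two infinite grey parallel plates, q = σ(T₁⁴ − T₂⁴)/(1/ε₁ + 1/ε₂ − 1).
T₁⁴ − T₂⁴ = 1.360×10¹² − 7.471×10⁹ = 1.353×10¹² K⁴.
1/ε₁ + 1/ε₂ − 1 = 1.695 + 1.149 − 1 = 1.844.
q = 5.67×10⁻⁸ × 1.353×10¹² / 1.844.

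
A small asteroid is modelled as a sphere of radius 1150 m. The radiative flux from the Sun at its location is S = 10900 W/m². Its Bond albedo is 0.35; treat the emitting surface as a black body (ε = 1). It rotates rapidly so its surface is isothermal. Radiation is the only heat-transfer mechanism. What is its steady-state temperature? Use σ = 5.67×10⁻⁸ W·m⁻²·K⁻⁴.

T ≈ 420 K

At equilibrium, absorbed power = emitted power.
Absorbing cross-section = πr² = 4.155×10⁶ m²; emitting surface = 4πr² = 1.662×10⁷ m² (ratio 4).
(1−a)S·A_cross = εσ·A_surf·T⁴  ⇒  T⁴ = (1−a)S/(4σ).
T⁴ = 0.650·10900/(4·5.67×10⁻⁸) = 3.124×10¹⁰ K⁴.
T = (3.124×10¹⁰)^(1/4).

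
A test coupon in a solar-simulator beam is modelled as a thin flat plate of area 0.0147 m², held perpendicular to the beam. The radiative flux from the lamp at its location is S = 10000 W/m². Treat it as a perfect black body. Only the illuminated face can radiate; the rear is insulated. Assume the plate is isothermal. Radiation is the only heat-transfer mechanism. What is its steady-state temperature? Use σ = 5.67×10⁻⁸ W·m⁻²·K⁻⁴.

At equilibrium, absorbed power = emitted power.
Absorbing cross-section = A = 0.01470 m²; emitting surface = A = 0.01470 m² (ratio 1).
S·A_cross = εσ·A_surf·T⁴  ⇒  T⁴ = S/(1σ).
T⁴ = 1.00·10000/(1·5.67×10⁻⁸) = 1.764×10¹¹ K⁴.
T = (1.764×10¹¹)^(1/4).

T ≈ 648 K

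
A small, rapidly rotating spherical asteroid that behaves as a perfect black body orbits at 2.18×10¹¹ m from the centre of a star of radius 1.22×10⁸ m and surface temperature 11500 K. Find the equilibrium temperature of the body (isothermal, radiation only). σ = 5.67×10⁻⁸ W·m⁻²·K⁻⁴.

T ≈ 192 K

The star's surface emits σT_*⁴; at distance d the flux is S = σT_*⁴(R_*/d)².
S = 5.67×10⁻⁸·(11500)⁴·(1.22×10⁸/2.18×10¹¹)² = 310.6 W/m².
For an isothermal sphere T⁴ = (1−a)S/(4σ) = 1.369×10⁹ K⁴.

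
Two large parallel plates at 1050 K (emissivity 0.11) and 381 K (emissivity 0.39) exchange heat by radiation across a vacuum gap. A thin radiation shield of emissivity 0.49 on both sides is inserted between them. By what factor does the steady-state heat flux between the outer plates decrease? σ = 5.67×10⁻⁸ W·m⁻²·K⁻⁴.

Without shield: q₀ = σΔ(T⁴)/(1/ε₁+1/ε₂−1) with denominator 10.66.
With shield the two gaps are in series; the resistances add: (1/ε₁+1/ε_s−1)+(1/ε_s+1/ε₂−1) = 10.13+3.605 = 13.74.
Heat-flux ratio q₀/q = 13.74/10.66.

factor ≈ 1.29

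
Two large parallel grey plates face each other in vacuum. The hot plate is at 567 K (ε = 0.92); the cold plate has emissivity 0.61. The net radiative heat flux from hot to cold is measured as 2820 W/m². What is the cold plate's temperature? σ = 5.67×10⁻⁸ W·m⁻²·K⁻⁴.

q = σ(T₁⁴ − T₂⁴)/(1/ε₁ + 1/ε₂ − 1); denominator = 1.726.
T₂⁴ = T₁⁴ − q·(1/ε₁+1/ε₂−1)/σ = 1.034×10¹¹ − 2820·1.726/5.67×10⁻⁸
    = 1.750×10¹⁰ K⁴.

T₂ ≈ 364 K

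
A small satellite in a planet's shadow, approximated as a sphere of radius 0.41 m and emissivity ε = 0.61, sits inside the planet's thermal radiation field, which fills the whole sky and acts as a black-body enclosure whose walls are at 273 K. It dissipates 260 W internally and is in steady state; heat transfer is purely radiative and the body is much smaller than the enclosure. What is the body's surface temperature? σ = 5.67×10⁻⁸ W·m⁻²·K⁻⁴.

T ≈ 309 K

For a small grey body in a large enclosure, net radiated power = εσA(T⁴ − T_w⁴).
Steady state: P = εσA(T⁴ − T_w⁴) with A = 4πr² = 2.112 m².
T⁴ = P/(εσA) + T_w⁴ = 260/(0.61·5.67×10⁻⁸·2.112) + (273)⁴
    = 3.559×10⁹ + 5.555×10⁹ = 9.113×10⁹ K⁴.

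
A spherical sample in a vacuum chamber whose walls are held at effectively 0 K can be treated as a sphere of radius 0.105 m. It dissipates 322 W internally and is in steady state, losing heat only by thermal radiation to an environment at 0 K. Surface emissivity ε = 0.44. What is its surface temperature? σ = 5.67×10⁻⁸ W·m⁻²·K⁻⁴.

Steady state: internal power = radiated power, P = εσA T⁴.
Radiating area A = 4πr² = 0.1385 m².
T⁴ = P/(εσA) = 322/(0.44·5.67×10⁻⁸·0.1385) = 9.316×10¹⁰ K⁴.
T = (9.316×10¹⁰)^(1/4).

T ≈ 552 K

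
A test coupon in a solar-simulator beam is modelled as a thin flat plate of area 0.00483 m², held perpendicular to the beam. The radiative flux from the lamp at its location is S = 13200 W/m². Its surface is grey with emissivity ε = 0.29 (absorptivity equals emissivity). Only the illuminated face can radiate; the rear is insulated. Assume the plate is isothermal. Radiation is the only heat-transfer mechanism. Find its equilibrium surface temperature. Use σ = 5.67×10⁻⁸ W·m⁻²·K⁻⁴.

T ≈ 695 K

At equilibrium, absorbed power = emitted power.
Absorbing cross-section = A = 0.004830 m²; emitting surface = A = 0.004830 m² (ratio 1).
εS·A_cross = εσ·A_surf·T⁴  ⇒  T⁴ = S/(1σ)   (ε cancels).
T⁴ = 13200/(1·5.67×10⁻⁸) = 2.328×10¹¹ K⁴.
T = (2.328×10¹¹)^(1/4).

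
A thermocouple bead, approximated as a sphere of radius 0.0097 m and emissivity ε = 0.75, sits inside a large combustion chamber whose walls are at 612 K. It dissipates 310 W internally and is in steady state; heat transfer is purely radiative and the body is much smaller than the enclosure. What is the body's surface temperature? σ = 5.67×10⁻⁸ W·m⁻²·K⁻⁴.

For a small grey body in a large enclosure, net radiated power = εσA(T⁴ − T_w⁴).
Steady state: P = εσA(T⁴ − T_w⁴) with A = 4πr² = 0.001182 m².
T⁴ = P/(εσA) + T_w⁴ = 310/(0.75·5.67×10⁻⁸·0.001182) + (612)⁴
    = 6.165×10¹² + 1.403×10¹¹ = 6.306×10¹² K⁴.

T ≈ 1580 K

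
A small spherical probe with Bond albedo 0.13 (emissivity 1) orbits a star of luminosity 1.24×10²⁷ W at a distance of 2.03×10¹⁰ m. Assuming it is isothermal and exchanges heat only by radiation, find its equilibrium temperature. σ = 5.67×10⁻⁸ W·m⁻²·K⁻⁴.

T ≈ 979 K

First find the stellar flux at distance d: S = L/(4πd²) = 1.24×10²⁷/(4π·(2.03×10¹⁰)²) = 2.395×10⁵ W/m².
For an isothermal sphere, absorbed (1−a)S·πr² = emitted σ·4πr²·T⁴, so T⁴ = (1−a)S/(4σ).
T⁴ = 0.870·2.395×10⁵/(4·5.67×10⁻⁸) = 9.185×10¹¹ K⁴.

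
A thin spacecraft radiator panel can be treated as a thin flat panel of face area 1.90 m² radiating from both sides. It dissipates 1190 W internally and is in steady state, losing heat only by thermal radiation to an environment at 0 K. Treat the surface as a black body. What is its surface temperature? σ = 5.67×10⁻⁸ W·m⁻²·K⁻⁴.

T ≈ 273 K

Steady state: internal power = radiated power, P = εσA T⁴.
Radiating area A = 2·1.90 = 3.800 m².
T⁴ = P/(εσA) = 1190/(1.0·5.67×10⁻⁸·3.800) = 5.523×10⁹ K⁴.
T = (5.523×10⁹)^(1/4).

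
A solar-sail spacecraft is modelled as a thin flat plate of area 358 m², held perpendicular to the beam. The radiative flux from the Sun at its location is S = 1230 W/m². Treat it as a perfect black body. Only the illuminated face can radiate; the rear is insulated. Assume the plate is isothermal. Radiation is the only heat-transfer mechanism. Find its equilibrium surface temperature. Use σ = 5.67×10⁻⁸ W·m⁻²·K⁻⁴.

At equilibrium, absorbed power = emitted power.
Absorbing cross-section = A = 358.0 m²; emitting surface = A = 358.0 m² (ratio 1).
S·A_cross = εσ·A_surf·T⁴  ⇒  T⁴ = S/(1σ).
T⁴ = 1.00·1230/(1·5.67×10⁻⁸) = 2.169×10¹⁰ K⁴.
T = (2.169×10¹⁰)^(1/4).

T ≈ 384 K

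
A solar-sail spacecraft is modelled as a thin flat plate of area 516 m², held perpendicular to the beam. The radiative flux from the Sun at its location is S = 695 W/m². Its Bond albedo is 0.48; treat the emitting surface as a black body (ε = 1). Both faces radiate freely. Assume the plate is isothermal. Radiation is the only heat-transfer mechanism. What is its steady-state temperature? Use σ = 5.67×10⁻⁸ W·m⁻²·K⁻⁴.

At equilibrium, absorbed power = emitted power.
Absorbing cross-section = A = 516.0 m²; emitting surface = 2A = 1032 m² (ratio 2).
(1−a)S·A_cross = εσ·A_surf·T⁴  ⇒  T⁴ = (1−a)S/(2σ).
T⁴ = 0.520·695/(2·5.67×10⁻⁸) = 3.187×10⁹ K⁴.
T = (3.187×10⁹)^(1/4).

T ≈ 238 K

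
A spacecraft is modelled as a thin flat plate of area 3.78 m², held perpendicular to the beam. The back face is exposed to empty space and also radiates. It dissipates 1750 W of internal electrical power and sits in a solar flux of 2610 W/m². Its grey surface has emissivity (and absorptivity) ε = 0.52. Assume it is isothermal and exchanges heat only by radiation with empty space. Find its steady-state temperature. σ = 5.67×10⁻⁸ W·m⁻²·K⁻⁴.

At steady state, absorbed solar power + internal power = radiated power.
Absorbed: α·S·A_cross = 0.52·2610·3.780 = 5130 W (cross-section A).
Total input = 5130 + 1750 = 6880 W.
Radiated: εσ·A_surf·T⁴ with A_surf = 2A = 7.560 m².
T⁴ = 6880/(0.52·5.67×10⁻⁸·7.560) = 3.087×10¹⁰ K⁴.

T ≈ 419 K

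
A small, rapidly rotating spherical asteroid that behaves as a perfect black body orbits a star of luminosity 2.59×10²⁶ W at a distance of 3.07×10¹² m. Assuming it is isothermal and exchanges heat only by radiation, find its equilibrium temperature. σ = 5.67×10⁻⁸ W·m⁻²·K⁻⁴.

First find the stellar flux at distance d: S = L/(4πd²) = 2.59×10²⁶/(4π·(3.07×10¹²)²) = 2.187 W/m².
For an isothermal sphere, absorbed (1−a)S·πr² = emitted σ·4πr²·T⁴, so T⁴ = (1−a)S/(4σ).
T⁴ = 1.00·2.187/(4·5.67×10⁻⁸) = 9.642×10⁶ K⁴.

T ≈ 55.7 K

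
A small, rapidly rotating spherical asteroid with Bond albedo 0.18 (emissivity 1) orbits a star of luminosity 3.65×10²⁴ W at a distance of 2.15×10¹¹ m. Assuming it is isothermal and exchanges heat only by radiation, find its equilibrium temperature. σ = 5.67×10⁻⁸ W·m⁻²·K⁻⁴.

T ≈ 69.0 K

First find the stellar flux at distance d: S = L/(4πd²) = 3.65×10²⁴/(4π·(2.15×10¹¹)²) = 6.284 W/m².
For an isothermal sphere, absorbed (1−a)S·πr² = emitted σ·4πr²·T⁴, so T⁴ = (1−a)S/(4σ).
T⁴ = 0.820·6.284/(4·5.67×10⁻⁸) = 2.272×10⁷ K⁴.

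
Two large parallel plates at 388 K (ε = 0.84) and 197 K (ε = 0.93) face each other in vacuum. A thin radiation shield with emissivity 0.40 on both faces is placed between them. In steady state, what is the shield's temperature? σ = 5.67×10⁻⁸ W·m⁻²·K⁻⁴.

T_s ≈ 330 K

In steady state the net flux on the hot side equals that on the cold side.
σ(T₁⁴−T_s⁴)/D₁ = σ(T_s⁴−T₂⁴)/D₂, with D₁ = 1/ε₁+1/ε_s−1 = 2.690, D₂ = 1/ε_s+1/ε₂−1 = 2.575.
Solve for T_s⁴: T_s⁴ = (D₂·T₁⁴ + D₁·T₂⁴)/(D₁+D₂) = 1.185×10¹⁰ K⁴.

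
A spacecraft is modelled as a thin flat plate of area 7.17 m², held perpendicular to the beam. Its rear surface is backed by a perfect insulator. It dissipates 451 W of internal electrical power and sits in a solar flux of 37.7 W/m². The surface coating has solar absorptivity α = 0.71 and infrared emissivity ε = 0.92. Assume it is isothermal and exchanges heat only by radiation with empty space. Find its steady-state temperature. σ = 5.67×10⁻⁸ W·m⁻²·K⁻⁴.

T ≈ 204 K

At steady state, absorbed solar power + internal power = radiated power.
Absorbed: α·S·A_cross = 0.71·37.7·7.170 = 191.9 W (cross-section A).
Total input = 191.9 + 451 = 642.9 W.
Radiated: εσ·A_surf·T⁴ with A_surf = A = 7.170 m².
T⁴ = 642.9/(0.92·5.67×10⁻⁸·7.170) = 1.719×10⁹ K⁴.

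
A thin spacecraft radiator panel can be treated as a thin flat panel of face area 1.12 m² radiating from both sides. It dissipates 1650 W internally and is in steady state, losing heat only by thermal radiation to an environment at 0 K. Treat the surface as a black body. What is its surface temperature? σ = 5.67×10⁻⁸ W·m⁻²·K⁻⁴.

T ≈ 338 K

Steady state: internal power = radiated power, P = εσA T⁴.
Radiating area A = 2·1.12 = 2.240 m².
T⁴ = P/(εσA) = 1650/(1.0·5.67×10⁻⁸·2.240) = 1.299×10¹⁰ K⁴.
T = (1.299×10¹⁰)^(1/4).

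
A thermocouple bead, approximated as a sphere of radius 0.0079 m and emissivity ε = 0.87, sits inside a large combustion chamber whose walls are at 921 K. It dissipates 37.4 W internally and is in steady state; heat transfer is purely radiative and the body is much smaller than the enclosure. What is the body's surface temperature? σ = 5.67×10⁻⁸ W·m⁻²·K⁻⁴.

For a small grey body in a large enclosure, net radiated power = εσA(T⁴ − T_w⁴).
Steady state: P = εσA(T⁴ − T_w⁴) with A = 4πr² = 7.843×10⁻⁴ m².
T⁴ = P/(εσA) + T_w⁴ = 37.4/(0.87·5.67×10⁻⁸·7.843×10⁻⁴) + (921)⁴
    = 9.667×10¹¹ + 7.195×10¹¹ = 1.686×10¹² K⁴.

T ≈ 1140 K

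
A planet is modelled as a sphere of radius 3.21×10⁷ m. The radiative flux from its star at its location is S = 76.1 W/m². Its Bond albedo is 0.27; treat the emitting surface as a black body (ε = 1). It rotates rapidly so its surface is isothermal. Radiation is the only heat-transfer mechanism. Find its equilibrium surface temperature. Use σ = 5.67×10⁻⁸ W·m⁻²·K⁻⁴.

T ≈ 125 K

At equilibrium, absorbed power = emitted power.
Absorbing cross-section = πr² = 3.237×10¹⁵ m²; emitting surface = 4πr² = 1.295×10¹⁶ m² (ratio 4).
(1−a)S·A_cross = εσ·A_surf·T⁴  ⇒  T⁴ = (1−a)S/(4σ).
T⁴ = 0.730·76.1/(4·5.67×10⁻⁸) = 2.449×10⁸ K⁴.
T = (2.449×10⁸)^(1/4).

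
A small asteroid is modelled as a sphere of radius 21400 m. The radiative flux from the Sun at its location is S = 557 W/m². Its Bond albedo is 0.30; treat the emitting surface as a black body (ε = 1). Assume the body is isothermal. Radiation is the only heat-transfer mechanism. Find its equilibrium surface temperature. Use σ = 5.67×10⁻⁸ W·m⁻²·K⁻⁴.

At equilibrium, absorbed power = emitted power.
Absorbing cross-section = πr² = 1.439×10⁹ m²; emitting surface = 4πr² = 5.755×10⁹ m² (ratio 4).
(1−a)S·A_cross = εσ·A_surf·T⁴  ⇒  T⁴ = (1−a)S/(4σ).
T⁴ = 0.700·557/(4·5.67×10⁻⁸) = 1.719×10⁹ K⁴.
T = (1.719×10⁹)^(1/4).

T ≈ 204 K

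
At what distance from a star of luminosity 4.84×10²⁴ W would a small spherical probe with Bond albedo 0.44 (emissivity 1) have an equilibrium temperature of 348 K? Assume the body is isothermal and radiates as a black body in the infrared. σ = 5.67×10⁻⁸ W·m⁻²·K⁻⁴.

d ≈ 8.05×10⁹ m

For an isothermal black-emitting sphere, (1−a)S·πr² = σ·4πr²·T⁴ ⇒ S = 4σT⁴/(1−a).
S = 4·5.67×10⁻⁸·(348)⁴/0.560 = 5940 W/m².
Flux falls as S = L/(4πd²), so d = √(L/(4πS)) = √(4.84×10²⁴/(4π·5940)).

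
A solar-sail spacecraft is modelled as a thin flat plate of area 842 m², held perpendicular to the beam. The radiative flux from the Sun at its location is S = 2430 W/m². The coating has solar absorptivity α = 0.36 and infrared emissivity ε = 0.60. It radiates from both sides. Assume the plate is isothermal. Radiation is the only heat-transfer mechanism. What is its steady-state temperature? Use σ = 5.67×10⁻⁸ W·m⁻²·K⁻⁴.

At equilibrium, absorbed power = emitted power.
Absorbing cross-section = A = 842.0 m²; emitting surface = 2A = 1684 m² (ratio 2).
αS·A_cross = εσ·A_surf·T⁴  ⇒  T⁴ = αS/(ε·2σ).
T⁴ = 0.360·2430/(0.60·2·5.67×10⁻⁸) = 1.286×10¹⁰ K⁴.
T = (1.286×10¹⁰)^(1/4).

T ≈ 337 K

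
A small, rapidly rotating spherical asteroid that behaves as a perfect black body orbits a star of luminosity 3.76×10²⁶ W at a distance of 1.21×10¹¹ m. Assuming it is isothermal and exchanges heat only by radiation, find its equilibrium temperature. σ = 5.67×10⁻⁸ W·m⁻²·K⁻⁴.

First find the stellar flux at distance d: S = L/(4πd²) = 3.76×10²⁶/(4π·(1.21×10¹¹)²) = 2044 W/m².
For an isothermal sphere, absorbed (1−a)S·πr² = emitted σ·4πr²·T⁴, so T⁴ = (1−a)S/(4σ).
T⁴ = 1.00·2044/(4·5.67×10⁻⁸) = 9.011×10⁹ K⁴.

T ≈ 308 K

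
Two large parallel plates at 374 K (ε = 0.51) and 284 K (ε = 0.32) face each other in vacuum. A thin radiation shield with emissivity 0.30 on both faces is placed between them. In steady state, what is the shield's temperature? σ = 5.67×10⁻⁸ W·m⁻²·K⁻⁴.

In steady state the net flux on the hot side equals that on the cold side.
σ(T₁⁴−T_s⁴)/D₁ = σ(T_s⁴−T₂⁴)/D₂, with D₁ = 1/ε₁+1/ε_s−1 = 4.294, D₂ = 1/ε_s+1/ε₂−1 = 5.458.
Solve for T_s⁴: T_s⁴ = (D₂·T₁⁴ + D₁·T₂⁴)/(D₁+D₂) = 1.381×10¹⁰ K⁴.

T_s ≈ 343 K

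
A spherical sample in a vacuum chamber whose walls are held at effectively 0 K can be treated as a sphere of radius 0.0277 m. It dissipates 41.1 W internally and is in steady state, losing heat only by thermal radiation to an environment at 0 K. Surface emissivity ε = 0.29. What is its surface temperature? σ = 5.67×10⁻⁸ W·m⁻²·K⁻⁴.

T ≈ 714 K

Steady state: internal power = radiated power, P = εσA T⁴.
Radiating area A = 4πr² = 0.009642 m².
T⁴ = P/(εσA) = 41.1/(0.29·5.67×10⁻⁸·0.009642) = 2.592×10¹¹ K⁴.
T = (2.592×10¹¹)^(1/4).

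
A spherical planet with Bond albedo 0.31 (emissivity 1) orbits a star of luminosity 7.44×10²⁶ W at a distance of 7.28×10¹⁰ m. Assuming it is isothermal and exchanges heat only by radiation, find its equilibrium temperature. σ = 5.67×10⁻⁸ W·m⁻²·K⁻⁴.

T ≈ 429 K

First find the stellar flux at distance d: S = L/(4πd²) = 7.44×10²⁶/(4π·(7.28×10¹⁰)²) = 11170 W/m².
For an isothermal sphere, absorbed (1−a)S·πr² = emitted σ·4πr²·T⁴, so T⁴ = (1−a)S/(4σ).
T⁴ = 0.690·11170/(4·5.67×10⁻⁸) = 3.399×10¹⁰ K⁴.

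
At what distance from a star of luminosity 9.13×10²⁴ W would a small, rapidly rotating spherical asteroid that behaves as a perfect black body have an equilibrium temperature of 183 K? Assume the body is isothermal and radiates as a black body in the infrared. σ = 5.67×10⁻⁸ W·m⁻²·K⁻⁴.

d ≈ 5.34×10¹⁰ m

For an isothermal black-emitting sphere, (1−a)S·πr² = σ·4πr²·T⁴ ⇒ S = 4σT⁴/(1−a).
S = 4·5.67×10⁻⁸·(183)⁴/1.00 = 254.4 W/m².
Flux falls as S = L/(4πd²), so d = √(L/(4πS)) = √(9.13×10²⁴/(4π·254.4)).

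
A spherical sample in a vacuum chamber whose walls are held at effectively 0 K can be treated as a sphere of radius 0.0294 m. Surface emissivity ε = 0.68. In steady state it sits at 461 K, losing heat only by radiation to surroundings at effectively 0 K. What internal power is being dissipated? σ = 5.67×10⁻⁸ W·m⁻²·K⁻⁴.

Steady state: P = εσA T⁴.
A = 4πr² = 0.01086 m²; T⁴ = (461)⁴ = 4.517×10¹⁰ K⁴.
P = 0.68 × 5.67×10⁻⁸ × 0.01086 × 4.517×10¹⁰.

P ≈ 18.9 W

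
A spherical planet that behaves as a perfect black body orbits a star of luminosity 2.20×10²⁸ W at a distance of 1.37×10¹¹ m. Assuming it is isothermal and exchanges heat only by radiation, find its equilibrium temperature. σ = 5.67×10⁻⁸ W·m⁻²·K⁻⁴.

First find the stellar flux at distance d: S = L/(4πd²) = 2.20×10²⁸/(4π·(1.37×10¹¹)²) = 93280 W/m².
For an isothermal sphere, absorbed (1−a)S·πr² = emitted σ·4πr²·T⁴, so T⁴ = (1−a)S/(4σ).
T⁴ = 1.00·93280/(4·5.67×10⁻⁸) = 4.113×10¹¹ K⁴.

T ≈ 801 K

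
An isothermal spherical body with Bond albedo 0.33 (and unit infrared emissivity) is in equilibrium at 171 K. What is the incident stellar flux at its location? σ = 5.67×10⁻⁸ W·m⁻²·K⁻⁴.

(1−a)S·πr² = σ·4πr²·T⁴ ⇒ S = 4σT⁴/(1−a).
S = 4·5.67×10⁻⁸·8.550×10⁸/0.670.

S ≈ 289 W/m²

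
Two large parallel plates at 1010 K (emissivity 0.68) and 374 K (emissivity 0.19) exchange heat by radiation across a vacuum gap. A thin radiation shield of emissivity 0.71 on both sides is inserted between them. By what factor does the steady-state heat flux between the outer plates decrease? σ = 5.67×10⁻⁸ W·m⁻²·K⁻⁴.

factor ≈ 1.32

Without shield: q₀ = σΔ(T⁴)/(1/ε₁+1/ε₂−1) with denominator 5.734.
With shield the two gaps are in series; the resistances add: (1/ε₁+1/ε_s−1)+(1/ε_s+1/ε₂−1) = 1.879+5.672 = 7.551.
Heat-flux ratio q₀/q = 7.551/5.734.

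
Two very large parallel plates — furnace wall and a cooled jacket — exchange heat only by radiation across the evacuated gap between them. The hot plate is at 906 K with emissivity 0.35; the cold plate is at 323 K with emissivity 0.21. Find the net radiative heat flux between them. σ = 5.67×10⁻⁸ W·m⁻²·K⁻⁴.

For two infinite grey parallel plates, q = σ(T₁⁴ − T₂⁴)/(1/ε₁ + 1/ε₂ − 1).
T₁⁴ − T₂⁴ = 6.738×10¹¹ − 1.088×10¹⁰ = 6.629×10¹¹ K⁴.
1/ε₁ + 1/ε₂ − 1 = 2.857 + 4.762 − 1 = 6.619.
q = 5.67×10⁻⁸ × 6.629×10¹¹ / 6.619.

q ≈ 5680 W/m²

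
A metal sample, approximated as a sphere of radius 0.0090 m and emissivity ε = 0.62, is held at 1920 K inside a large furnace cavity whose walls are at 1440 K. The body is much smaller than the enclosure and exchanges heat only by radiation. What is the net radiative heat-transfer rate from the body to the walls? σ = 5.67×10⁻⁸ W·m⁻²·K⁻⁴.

P_net ≈ 332 W

For a small grey body in a large enclosure: P_net = εσA(T_body⁴ − T_wall⁴).
A = 4πr² = 0.001018 m²; T_body⁴ − T_wall⁴ = 1.359×10¹³ − 4.300×10¹² = 9.290×10¹² K⁴.
|P_net| = 0.62·5.67×10⁻⁸·0.001018·9.290×10¹².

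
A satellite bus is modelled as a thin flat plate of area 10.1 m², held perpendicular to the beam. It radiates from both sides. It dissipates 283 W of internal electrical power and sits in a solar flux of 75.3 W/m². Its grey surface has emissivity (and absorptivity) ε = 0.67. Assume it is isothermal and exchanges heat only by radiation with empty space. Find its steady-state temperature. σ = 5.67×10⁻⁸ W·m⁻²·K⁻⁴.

T ≈ 179 K

At steady state, absorbed solar power + internal power = radiated power.
Absorbed: α·S·A_cross = 0.67·75.3·10.10 = 509.6 W (cross-section A).
Total input = 509.6 + 283 = 792.6 W.
Radiated: εσ·A_surf·T⁴ with A_surf = 2A = 20.20 m².
T⁴ = 792.6/(0.67·5.67×10⁻⁸·20.20) = 1.033×10⁹ K⁴.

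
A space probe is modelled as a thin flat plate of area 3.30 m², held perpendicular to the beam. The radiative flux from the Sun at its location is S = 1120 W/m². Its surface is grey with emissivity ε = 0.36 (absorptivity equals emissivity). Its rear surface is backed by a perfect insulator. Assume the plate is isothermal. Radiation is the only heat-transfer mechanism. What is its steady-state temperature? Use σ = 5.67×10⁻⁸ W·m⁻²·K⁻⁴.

T ≈ 375 K

At equilibrium, absorbed power = emitted power.
Absorbing cross-section = A = 3.300 m²; emitting surface = A = 3.300 m² (ratio 1).
εS·A_cross = εσ·A_surf·T⁴  ⇒  T⁴ = S/(1σ)   (ε cancels).
T⁴ = 1120/(1·5.67×10⁻⁸) = 1.975×10¹⁰ K⁴.
T = (1.975×10¹⁰)^(1/4).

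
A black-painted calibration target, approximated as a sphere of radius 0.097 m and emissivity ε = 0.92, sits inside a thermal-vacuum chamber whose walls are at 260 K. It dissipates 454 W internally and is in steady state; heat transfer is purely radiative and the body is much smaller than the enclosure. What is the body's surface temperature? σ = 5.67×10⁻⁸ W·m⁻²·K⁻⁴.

T ≈ 529 K

For a small grey body in a large enclosure, net radiated power = εσA(T⁴ − T_w⁴).
Steady state: P = εσA(T⁴ − T_w⁴) with A = 4πr² = 0.1182 m².
T⁴ = P/(εσA) + T_w⁴ = 454/(0.92·5.67×10⁻⁸·0.1182) + (260)⁴
    = 7.361×10¹⁰ + 4.570×10⁹ = 7.818×10¹⁰ K⁴.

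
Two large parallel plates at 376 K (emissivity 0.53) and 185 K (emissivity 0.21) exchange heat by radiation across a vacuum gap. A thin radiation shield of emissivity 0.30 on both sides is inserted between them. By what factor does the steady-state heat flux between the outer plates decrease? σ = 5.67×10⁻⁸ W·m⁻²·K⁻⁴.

Without shield: q₀ = σΔ(T⁴)/(1/ε₁+1/ε₂−1) with denominator 5.649.
With shield the two gaps are in series; the resistances add: (1/ε₁+1/ε_s−1)+(1/ε_s+1/ε₂−1) = 4.220+7.095 = 11.32.
Heat-flux ratio q₀/q = 11.32/5.649.

factor ≈ 2.00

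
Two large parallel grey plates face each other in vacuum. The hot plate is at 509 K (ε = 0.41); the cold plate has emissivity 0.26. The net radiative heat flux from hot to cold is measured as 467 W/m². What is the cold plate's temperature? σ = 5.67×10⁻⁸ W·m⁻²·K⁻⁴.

q = σ(T₁⁴ − T₂⁴)/(1/ε₁ + 1/ε₂ − 1); denominator = 5.285.
T₂⁴ = T₁⁴ − q·(1/ε₁+1/ε₂−1)/σ = 6.712×10¹⁰ − 467·5.285/5.67×10⁻⁸
    = 2.359×10¹⁰ K⁴.

T₂ ≈ 392 K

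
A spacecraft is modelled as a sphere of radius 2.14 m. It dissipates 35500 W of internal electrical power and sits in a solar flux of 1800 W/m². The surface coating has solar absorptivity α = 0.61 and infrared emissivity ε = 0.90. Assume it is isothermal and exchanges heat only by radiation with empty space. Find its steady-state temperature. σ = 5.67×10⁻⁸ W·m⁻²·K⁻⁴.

T ≈ 364 K

At steady state, absorbed solar power + internal power = radiated power.
Absorbed: α·S·A_cross = 0.61·1800·14.39 = 15800 W (cross-section πr²).
Total input = 15800 + 35500 = 51300 W.
Radiated: εσ·A_surf·T⁴ with A_surf = 4πr² = 57.55 m².
T⁴ = 51300/(0.90·5.67×10⁻⁸·57.55) = 1.747×10¹⁰ K⁴.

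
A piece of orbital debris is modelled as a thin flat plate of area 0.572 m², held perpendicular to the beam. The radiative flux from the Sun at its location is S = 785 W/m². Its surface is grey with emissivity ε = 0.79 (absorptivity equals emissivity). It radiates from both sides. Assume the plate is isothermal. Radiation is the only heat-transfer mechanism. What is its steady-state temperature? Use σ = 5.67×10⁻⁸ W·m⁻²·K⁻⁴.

At equilibrium, absorbed power = emitted power.
Absorbing cross-section = A = 0.5720 m²; emitting surface = 2A = 1.144 m² (ratio 2).
εS·A_cross = εσ·A_surf·T⁴  ⇒  T⁴ = S/(2σ)   (ε cancels).
T⁴ = 785/(2·5.67×10⁻⁸) = 6.922×10⁹ K⁴.
T = (6.922×10⁹)^(1/4).

T ≈ 288 K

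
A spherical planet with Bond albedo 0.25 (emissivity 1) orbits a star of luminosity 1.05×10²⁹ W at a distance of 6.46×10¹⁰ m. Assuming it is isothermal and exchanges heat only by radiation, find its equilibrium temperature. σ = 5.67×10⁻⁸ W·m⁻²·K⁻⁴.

First find the stellar flux at distance d: S = L/(4πd²) = 1.05×10²⁹/(4π·(6.46×10¹⁰)²) = 2.002×10⁶ W/m².
For an isothermal sphere, absorbed (1−a)S·πr² = emitted σ·4πr²·T⁴, so T⁴ = (1−a)S/(4σ).
T⁴ = 0.750·2.002×10⁶/(4·5.67×10⁻⁸) = 6.621×10¹² K⁴.

T ≈ 1600 K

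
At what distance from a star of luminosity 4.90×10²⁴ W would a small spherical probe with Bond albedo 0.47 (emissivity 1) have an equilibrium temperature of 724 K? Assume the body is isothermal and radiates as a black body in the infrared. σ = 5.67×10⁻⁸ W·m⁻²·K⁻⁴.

For an isothermal black-emitting sphere, (1−a)S·πr² = σ·4πr²·T⁴ ⇒ S = 4σT⁴/(1−a).
S = 4·5.67×10⁻⁸·(724)⁴/0.530 = 1.176×10⁵ W/m².
Flux falls as S = L/(4πd²), so d = √(L/(4πS)) = √(4.90×10²⁴/(4π·1.176×10⁵)).

d ≈ 1.82×10⁹ m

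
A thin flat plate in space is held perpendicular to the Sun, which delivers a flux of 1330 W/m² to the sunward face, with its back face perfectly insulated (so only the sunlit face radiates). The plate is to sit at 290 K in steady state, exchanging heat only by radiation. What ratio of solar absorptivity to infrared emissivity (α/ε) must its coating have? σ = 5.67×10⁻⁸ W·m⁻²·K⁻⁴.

Balance: αS·A = εσ·1A·T⁴ ⇒ α/ε = σT⁴/S.
α/ε = 5.67×10⁻⁸·(290)⁴/1330 = 5.67×10⁻⁸·7.073×10⁹/1330.

α/ε ≈ 0.302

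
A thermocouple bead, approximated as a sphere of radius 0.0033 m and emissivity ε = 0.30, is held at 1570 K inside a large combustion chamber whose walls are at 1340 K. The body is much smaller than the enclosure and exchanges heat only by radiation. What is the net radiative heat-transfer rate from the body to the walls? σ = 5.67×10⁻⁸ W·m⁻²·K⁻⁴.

P_net ≈ 6.64 W

For a small grey body in a large enclosure: P_net = εσA(T_body⁴ − T_wall⁴).
A = 4πr² = 1.368×10⁻⁴ m²; T_body⁴ − T_wall⁴ = 6.076×10¹² − 3.224×10¹² = 2.852×10¹² K⁴.
|P_net| = 0.30·5.67×10⁻⁸·1.368×10⁻⁴·2.852×10¹².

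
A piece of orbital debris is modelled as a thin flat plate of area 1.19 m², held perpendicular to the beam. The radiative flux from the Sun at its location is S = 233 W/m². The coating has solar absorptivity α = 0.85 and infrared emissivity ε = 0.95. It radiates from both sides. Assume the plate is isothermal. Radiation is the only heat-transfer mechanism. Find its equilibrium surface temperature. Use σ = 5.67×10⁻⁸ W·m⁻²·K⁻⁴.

At equilibrium, absorbed power = emitted power.
Absorbing cross-section = A = 1.190 m²; emitting surface = 2A = 2.380 m² (ratio 2).
αS·A_cross = εσ·A_surf·T⁴  ⇒  T⁴ = αS/(ε·2σ).
T⁴ = 0.850·233/(0.95·2·5.67×10⁻⁸) = 1.838×10⁹ K⁴.
T = (1.838×10⁹)^(1/4).

T ≈ 207 K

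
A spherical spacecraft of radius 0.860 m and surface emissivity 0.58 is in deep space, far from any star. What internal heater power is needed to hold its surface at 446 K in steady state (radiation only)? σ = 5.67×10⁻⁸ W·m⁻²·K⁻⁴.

P ≈ 12100 W

P = εσ·4πr²·T⁴.
4πr² = 9.294 m²; T⁴ = 3.957×10¹⁰ K⁴.
P = 0.58·5.67×10⁻⁸·9.294·3.957×10¹⁰.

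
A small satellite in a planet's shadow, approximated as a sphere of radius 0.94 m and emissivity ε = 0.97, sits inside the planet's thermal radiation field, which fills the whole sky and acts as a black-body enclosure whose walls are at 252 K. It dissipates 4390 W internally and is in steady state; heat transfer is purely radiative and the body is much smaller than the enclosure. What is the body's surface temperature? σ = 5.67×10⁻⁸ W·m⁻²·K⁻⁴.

T ≈ 325 K

For a small grey body in a large enclosure, net radiated power = εσA(T⁴ − T_w⁴).
Steady state: P = εσA(T⁴ − T_w⁴) with A = 4πr² = 11.10 m².
T⁴ = P/(εσA) + T_w⁴ = 4390/(0.97·5.67×10⁻⁸·11.10) + (252)⁴
    = 7.189×10⁹ + 4.033×10⁹ = 1.122×10¹⁰ K⁴.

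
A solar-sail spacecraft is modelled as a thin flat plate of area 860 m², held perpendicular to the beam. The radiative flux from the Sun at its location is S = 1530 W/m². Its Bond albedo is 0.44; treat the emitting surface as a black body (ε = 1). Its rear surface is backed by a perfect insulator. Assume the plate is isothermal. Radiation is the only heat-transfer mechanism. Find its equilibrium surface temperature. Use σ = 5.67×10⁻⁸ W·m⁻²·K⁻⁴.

T ≈ 351 K

At equilibrium, absorbed power = emitted power.
Absorbing cross-section = A = 860.0 m²; emitting surface = A = 860.0 m² (ratio 1).
(1−a)S·A_cross = εσ·A_surf·T⁴  ⇒  T⁴ = (1−a)S/(1σ).
T⁴ = 0.560·1530/(1·5.67×10⁻⁸) = 1.511×10¹⁰ K⁴.
T = (1.511×10¹⁰)^(1/4).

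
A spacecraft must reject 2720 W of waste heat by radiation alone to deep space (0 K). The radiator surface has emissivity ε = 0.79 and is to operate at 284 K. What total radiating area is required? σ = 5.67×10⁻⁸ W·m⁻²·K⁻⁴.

A ≈ 9.33 m²

P = εσA T⁴ ⇒ A = P/(εσT⁴).
T⁴ = 6.505×10⁹ K⁴.
A = 2720/(0.79 × 5.67×10⁻⁸ × 6.505×10⁹).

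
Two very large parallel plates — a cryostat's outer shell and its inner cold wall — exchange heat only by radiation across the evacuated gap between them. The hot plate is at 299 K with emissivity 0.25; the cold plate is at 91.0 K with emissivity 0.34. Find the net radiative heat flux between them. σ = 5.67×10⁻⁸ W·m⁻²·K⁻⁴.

For two infinite grey parallel plates, q = σ(T₁⁴ − T₂⁴)/(1/ε₁ + 1/ε₂ − 1).
T₁⁴ − T₂⁴ = 7.993×10⁹ − 6.857×10⁷ = 7.924×10⁹ K⁴.
1/ε₁ + 1/ε₂ − 1 = 4.000 + 2.941 − 1 = 5.941.
q = 5.67×10⁻⁸ × 7.924×10⁹ / 5.941.

q ≈ 75.6 W/m²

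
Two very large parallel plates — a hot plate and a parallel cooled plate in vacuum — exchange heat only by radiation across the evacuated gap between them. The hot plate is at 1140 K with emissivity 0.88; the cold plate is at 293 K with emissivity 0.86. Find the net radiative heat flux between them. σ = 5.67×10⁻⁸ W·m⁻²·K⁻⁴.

For two infinite grey parallel plates, q = σ(T₁⁴ − T₂⁴)/(1/ε₁ + 1/ε₂ − 1).
T₁⁴ − T₂⁴ = 1.689×10¹² − 7.370×10⁹ = 1.682×10¹² K⁴.
1/ε₁ + 1/ε₂ − 1 = 1.136 + 1.163 − 1 = 1.299.
q = 5.67×10⁻⁸ × 1.682×10¹² / 1.299.

q ≈ 73400 W/m²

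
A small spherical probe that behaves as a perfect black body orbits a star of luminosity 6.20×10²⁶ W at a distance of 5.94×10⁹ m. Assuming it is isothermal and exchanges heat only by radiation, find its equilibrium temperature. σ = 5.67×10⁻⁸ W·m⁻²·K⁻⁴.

T ≈ 1580 K

First find the stellar flux at distance d: S = L/(4πd²) = 6.20×10²⁶/(4π·(5.94×10⁹)²) = 1.398×10⁶ W/m².
For an isothermal sphere, absorbed (1−a)S·πr² = emitted σ·4πr²·T⁴, so T⁴ = (1−a)S/(4σ).
T⁴ = 1.00·1.398×10⁶/(4·5.67×10⁻⁸) = 6.165×10¹² K⁴.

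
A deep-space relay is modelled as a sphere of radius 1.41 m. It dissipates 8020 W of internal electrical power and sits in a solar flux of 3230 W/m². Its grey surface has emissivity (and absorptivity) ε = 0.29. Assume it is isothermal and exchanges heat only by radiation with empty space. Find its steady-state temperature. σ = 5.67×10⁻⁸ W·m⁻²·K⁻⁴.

At steady state, absorbed solar power + internal power = radiated power.
Absorbed: α·S·A_cross = 0.29·3230·6.246 = 5850 W (cross-section πr²).
Total input = 5850 + 8020 = 13870 W.
Radiated: εσ·A_surf·T⁴ with A_surf = 4πr² = 24.98 m².
T⁴ = 13870/(0.29·5.67×10⁻⁸·24.98) = 3.376×10¹⁰ K⁴.

T ≈ 429 K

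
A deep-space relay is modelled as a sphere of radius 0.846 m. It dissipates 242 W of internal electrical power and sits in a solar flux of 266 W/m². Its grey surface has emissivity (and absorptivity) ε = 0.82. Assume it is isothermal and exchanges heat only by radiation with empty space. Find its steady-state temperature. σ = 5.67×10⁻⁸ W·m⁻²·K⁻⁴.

T ≈ 205 K

At steady state, absorbed solar power + internal power = radiated power.
Absorbed: α·S·A_cross = 0.82·266·2.248 = 490.4 W (cross-section πr²).
Total input = 490.4 + 242 = 732.4 W.
Radiated: εσ·A_surf·T⁴ with A_surf = 4πr² = 8.994 m².
T⁴ = 732.4/(0.82·5.67×10⁻⁸·8.994) = 1.752×10⁹ K⁴.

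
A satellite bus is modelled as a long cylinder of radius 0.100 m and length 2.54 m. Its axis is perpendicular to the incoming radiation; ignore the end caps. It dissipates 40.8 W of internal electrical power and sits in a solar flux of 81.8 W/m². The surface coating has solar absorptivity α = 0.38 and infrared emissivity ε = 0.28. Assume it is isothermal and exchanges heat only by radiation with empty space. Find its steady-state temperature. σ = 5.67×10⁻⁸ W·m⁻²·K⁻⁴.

T ≈ 217 K

At steady state, absorbed solar power + internal power = radiated power.
Absorbed: α·S·A_cross = 0.38·81.8·0.5080 = 15.79 W (cross-section 2rL).
Total input = 15.79 + 40.8 = 56.59 W.
Radiated: εσ·A_surf·T⁴ with A_surf = 2πrL = 1.596 m².
T⁴ = 56.59/(0.28·5.67×10⁻⁸·1.596) = 2.234×10⁹ K⁴.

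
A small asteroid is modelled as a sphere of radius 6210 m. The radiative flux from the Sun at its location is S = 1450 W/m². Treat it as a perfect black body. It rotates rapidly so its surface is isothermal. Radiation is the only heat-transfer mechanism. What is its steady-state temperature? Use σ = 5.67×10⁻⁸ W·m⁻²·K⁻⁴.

T ≈ 283 K

At equilibrium, absorbed power = emitted power.
Absorbing cross-section = πr² = 1.212×10⁸ m²; emitting surface = 4πr² = 4.846×10⁸ m² (ratio 4).
S·A_cross = εσ·A_surf·T⁴  ⇒  T⁴ = S/(4σ).
T⁴ = 1.00·1450/(4·5.67×10⁻⁸) = 6.393×10⁹ K⁴.
T = (6.393×10⁹)^(1/4).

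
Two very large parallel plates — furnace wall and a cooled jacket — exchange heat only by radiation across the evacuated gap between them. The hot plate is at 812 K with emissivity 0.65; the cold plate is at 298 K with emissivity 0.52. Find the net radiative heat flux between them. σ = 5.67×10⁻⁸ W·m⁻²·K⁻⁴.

q ≈ 9830 W/m²

For two infinite grey parallel plates, q = σ(T₁⁴ − T₂⁴)/(1/ε₁ + 1/ε₂ − 1).
T₁⁴ − T₂⁴ = 4.347×10¹¹ − 7.886×10⁹ = 4.268×10¹¹ K⁴.
1/ε₁ + 1/ε₂ − 1 = 1.538 + 1.923 − 1 = 2.462.
q = 5.67×10⁻⁸ × 4.268×10¹¹ / 2.462.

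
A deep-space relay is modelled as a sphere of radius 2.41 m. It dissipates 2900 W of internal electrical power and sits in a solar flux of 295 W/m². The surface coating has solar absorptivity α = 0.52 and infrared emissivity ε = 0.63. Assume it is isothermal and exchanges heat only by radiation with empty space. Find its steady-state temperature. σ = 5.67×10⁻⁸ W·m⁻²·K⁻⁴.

T ≈ 216 K

At steady state, absorbed solar power + internal power = radiated power.
Absorbed: α·S·A_cross = 0.52·295·18.25 = 2799 W (cross-section πr²).
Total input = 2799 + 2900 = 5699 W.
Radiated: εσ·A_surf·T⁴ with A_surf = 4πr² = 72.99 m².
T⁴ = 5699/(0.63·5.67×10⁻⁸·72.99) = 2.186×10⁹ K⁴.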